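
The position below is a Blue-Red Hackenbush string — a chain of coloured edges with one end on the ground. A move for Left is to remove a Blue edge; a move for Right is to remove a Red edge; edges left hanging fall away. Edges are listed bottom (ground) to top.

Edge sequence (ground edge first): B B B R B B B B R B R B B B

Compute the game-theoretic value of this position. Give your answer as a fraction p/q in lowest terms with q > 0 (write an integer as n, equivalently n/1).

6063/2048

g_1 [B]  L=[0]  R=[]  → 1
g_2 [BB]  L=[0; 1]  R=[]  → 2
g_3 [BBB]  L=[0; 1; 2]  R=[]  → 3
g_4 [BBBR]  L=[0; 1; 2]  R=[3]  → 5/2
g_5 [BBBRB]  L=[0; 1; 2; 5/2]  R=[3]  → 11/4
g_6 [BBBRBB]  L=[0; 1; 2; 5/2; 11/4]  R=[3]  → 23/8
g_7 [BBBRBBB]  L=[0; 1; 2; 5/2; 11/4; 23/8]  R=[3]  → 47/16
g_8 [BBBRBBBB]  L=[0; 1; 2; 5/2; 11/4; 23/8; 47/16]  R=[3]  → 95/32
g_9 [BBBRBBBBR]  L=[0; 1; 2; 5/2; 11/4; 23/8; 47/16]  R=[95/32; 3]  → 189/64
g_10 [BBBRBBBBRB]  L=[0; 1; 2; 5/2; 11/4; 23/8; 47/16; 189/64]  R=[95/32; 3]  → 379/128
g_11 [BBBRBBBBRBR]  L=[0; 1; 2; 5/2; 11/4; 23/8; 47/16; 189/64]  R=[379/128; 95/32; 3]  → 757/256
g_12 [BBBRBBBBRBRB]  L=[0; 1; 2; 5/2; 11/4; 23/8; 47/16; 189/64; 757/256]  R=[379/128; 95/32; 3]  → 1515/512
g_13 [BBBRBBBBRBRBB]  L=[0; 1; 2; 5/2; 11/4; 23/8; 47/16; 189/64; 757/256; 1515/512]  R=[379/128; 95/32; 3]  → 3031/1024
g_14 [BBBRBBBBRBRBBB]  L=[0; 1; 2; 5/2; 11/4; 23/8; 47/16; 189/64; 757/256; 1515/512; 3031/1024]  R=[379/128; 95/32; 3]  → 6063/2048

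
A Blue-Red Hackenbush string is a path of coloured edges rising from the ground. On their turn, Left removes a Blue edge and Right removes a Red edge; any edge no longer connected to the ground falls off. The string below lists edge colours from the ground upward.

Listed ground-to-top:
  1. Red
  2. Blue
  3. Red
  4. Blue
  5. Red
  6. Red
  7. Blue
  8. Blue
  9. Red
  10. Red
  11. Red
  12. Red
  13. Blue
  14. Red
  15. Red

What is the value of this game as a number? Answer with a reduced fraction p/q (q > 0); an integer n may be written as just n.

-11511/16384

edge 1 of 15 (Red): { none | 0 } => -1
edge 2 of 15 (Blue): { -1 | 0 } => -1/2
edge 3 of 15 (Red): { -1 | -1/2, 0 } => -3/4
edge 4 of 15 (Blue): { -1, -3/4 | -1/2, 0 } => -5/8
edge 5 of 15 (Red): { -1, -3/4 | -5/8, -1/2, 0 } => -11/16
edge 6 of 15 (Red): { -1, -3/4 | -11/16, -5/8, -1/2, 0 } => -23/32
edge 7 of 15 (Blue): { -1, -3/4, -23/32 | -11/16, -5/8, -1/2, 0 } => -45/64
edge 8 of 15 (Blue): { -1, -3/4, -23/32, -45/64 | -11/16, -5/8, -1/2, 0 } => -89/128
edge 9 of 15 (Red): { -1, -3/4, -23/32, -45/64 | -89/128, -11/16, -5/8, -1/2, 0 } => -179/256
edge 10 of 15 (Red): { -1, -3/4, -23/32, -45/64 | -179/256, -89/128, -11/16, -5/8, -1/2, 0 } => -359/512
edge 11 of 15 (Red): { -1, -3/4, -23/32, -45/64 | -359/512, -179/256, -89/128, -11/16, -5/8, -1/2, 0 } => -719/1024
edge 12 of 15 (Red): { -1, -3/4, -23/32, -45/64 | -719/1024, -359/512, -179/256, -89/128, -11/16, -5/8, -1/2, 0 } => -1439/2048
edge 13 of 15 (Blue): { -1, -3/4, -23/32, -45/64, -1439/2048 | -719/1024, -359/512, -179/256, -89/128, -11/16, -5/8, -1/2, 0 } => -2877/4096
edge 14 of 15 (Red): { -1, -3/4, -23/32, -45/64, -1439/2048 | -2877/4096, -719/1024, -359/512, -179/256, -89/128, -11/16, -5/8, -1/2, 0 } => -5755/8192
edge 15 of 15 (Red): { -1, -3/4, -23/32, -45/64, -1439/2048 | -5755/8192, -2877/4096, -719/1024, -359/512, -179/256, -89/128, -11/16, -5/8, -1/2, 0 } => -11511/16384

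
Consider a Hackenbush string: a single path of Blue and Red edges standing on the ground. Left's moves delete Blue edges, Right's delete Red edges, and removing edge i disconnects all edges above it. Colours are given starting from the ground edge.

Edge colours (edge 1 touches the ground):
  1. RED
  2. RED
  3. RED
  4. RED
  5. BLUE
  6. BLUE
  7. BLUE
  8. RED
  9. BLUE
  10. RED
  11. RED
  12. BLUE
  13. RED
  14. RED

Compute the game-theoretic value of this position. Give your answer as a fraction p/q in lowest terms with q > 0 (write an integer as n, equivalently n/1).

step 1: add RED to get R; options L={ none } R={ 0 } — -1
step 2: add RED to get RR; options L={ none } R={ -1, 0 } — -2
step 3: add RED to get RRR; options L={ none } R={ -2, -1, 0 } — -3
step 4: add RED to get RRRR; options L={ none } R={ -3, -2, -1, 0 } — -4
step 5: add BLUE to get RRRRB; options L={ -4 } R={ -3, -2, -1, 0 } — -7/2
step 6: add BLUE to get RRRRBB; options L={ -4, -7/2 } R={ -3, -2, -1, 0 } — -13/4
step 7: add BLUE to get RRRRBBB; options L={ -4, -7/2, -13/4 } R={ -3, -2, -1, 0 } — -25/8
step 8: add RED to get RRRRBBBR; options L={ -4, -7/2, -13/4 } R={ -25/8, -3, -2, -1, 0 } — -51/16
step 9: add BLUE to get RRRRBBBRB; options L={ -4, -7/2, -13/4, -51/16 } R={ -25/8, -3, -2, -1, 0 } — -101/32
step 10: add RED to get RRRRBBBRBR; options L={ -4, -7/2, -13/4, -51/16 } R={ -101/32, -25/8, -3, -2, -1, 0 } — -203/64
step 11: add RED to get RRRRBBBRBRR; options L={ -4, -7/2, -13/4, -51/16 } R={ -203/64, -101/32, -25/8, -3, -2, -1, 0 } — -407/128
step 12: add BLUE to get RRRRBBBRBRRB; options L={ -4, -7/2, -13/4, -51/16, -407/128 } R={ -203/64, -101/32, -25/8, -3, -2, -1, 0 } — -813/256
step 13: add RED to get RRRRBBBRBRRBR; options L={ -4, -7/2, -13/4, -51/16, -407/128 } R={ -813/256, -203/64, -101/32, -25/8, -3, -2, -1, 0 } — -1627/512
step 14: add RED to get RRRRBBBRBRRBRR; options L={ -4, -7/2, -13/4, -51/16, -407/128 } R={ -1627/512, -813/256, -203/64, -101/32, -25/8, -3, -2, -1, 0 } — -3255/1024

-3255/1024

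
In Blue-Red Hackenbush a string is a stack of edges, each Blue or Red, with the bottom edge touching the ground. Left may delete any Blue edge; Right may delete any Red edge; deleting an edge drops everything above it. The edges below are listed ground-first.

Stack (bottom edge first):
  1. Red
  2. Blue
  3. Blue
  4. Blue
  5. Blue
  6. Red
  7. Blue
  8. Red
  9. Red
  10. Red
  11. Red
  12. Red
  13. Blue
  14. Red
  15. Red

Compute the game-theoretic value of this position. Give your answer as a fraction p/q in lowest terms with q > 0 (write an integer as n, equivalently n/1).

Build G(s[:k]) for k = 1..15, string s = Red Blue Blue Blue Blue Red Blue Red Red Red Red Red Blue Red Red.
edge 1 of 15 (Red): {  | 0 } ⇒ -1
edge 2 of 15 (Blue): { -1 | 0 } ⇒ -1/2
edge 3 of 15 (Blue): { -1 -1/2 | 0 } ⇒ -1/4
edge 4 of 15 (Blue): { -1 -1/2 -1/4 | 0 } ⇒ -1/8
edge 5 of 15 (Blue): { -1 -1/2 -1/4 -1/8 | 0 } ⇒ -1/16
edge 6 of 15 (Red): { -1 -1/2 -1/4 -1/8 | -1/16 0 } ⇒ -3/32
edge 7 of 15 (Blue): { -1 -1/2 -1/4 -1/8 -3/32 | -1/16 0 } ⇒ -5/64
edge 8 of 15 (Red): { -1 -1/2 -1/4 -1/8 -3/32 | -5/64 -1/16 0 } ⇒ -11/128
edge 9 of 15 (Red): { -1 -1/2 -1/4 -1/8 -3/32 | -11/128 -5/64 -1/16 0 } ⇒ -23/256
edge 10 of 15 (Red): { -1 -1/2 -1/4 -1/8 -3/32 | -23/256 -11/128 -5/64 -1/16 0 } ⇒ -47/512
edge 11 of 15 (Red): { -1 -1/2 -1/4 -1/8 -3/32 | -47/512 -23/256 -11/128 -5/64 -1/16 0 } ⇒ -95/1024
edge 12 of 15 (Red): { -1 -1/2 -1/4 -1/8 -3/32 | -95/1024 -47/512 -23/256 -11/128 -5/64 -1/16 0 } ⇒ -191/2048
edge 13 of 15 (Blue): { -1 -1/2 -1/4 -1/8 -3/32 -191/2048 | -95/1024 -47/512 -23/256 -11/128 -5/64 -1/16 0 } ⇒ -381/4096
edge 14 of 15 (Red): { -1 -1/2 -1/4 -1/8 -3/32 -191/2048 | -381/4096 -95/1024 -47/512 -23/256 -11/128 -5/64 -1/16 0 } ⇒ -763/8192
edge 15 of 15 (Red): { -1 -1/2 -1/4 -1/8 -3/32 -191/2048 | -763/8192 -381/4096 -95/1024 -47/512 -23/256 -11/128 -5/64 -1/16 0 } ⇒ -1527/16384

-1527/16384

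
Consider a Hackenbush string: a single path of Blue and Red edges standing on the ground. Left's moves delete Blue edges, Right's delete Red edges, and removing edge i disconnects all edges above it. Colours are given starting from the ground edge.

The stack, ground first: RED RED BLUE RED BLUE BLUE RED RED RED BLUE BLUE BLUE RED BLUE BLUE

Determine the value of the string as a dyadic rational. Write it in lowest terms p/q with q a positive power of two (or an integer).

-13193/8192

Build val(s[:k]) for k = 1..15, string s = RED RED BLUE RED BLUE BLUE RED RED RED BLUE BLUE BLUE RED BLUE BLUE.
val_1 [R]  L=[none]  R=[0]  => -1
val_2 [RR]  L=[none]  R=[-1, 0]  => -2
val_3 [RRB]  L=[-2]  R=[-1, 0]  => -3/2
val_4 [RRBR]  L=[-2]  R=[-3/2, -1, 0]  => -7/4
val_5 [RRBRB]  L=[-2, -7/4]  R=[-3/2, -1, 0]  => -13/8
val_6 [RRBRBB]  L=[-2, -7/4, -13/8]  R=[-3/2, -1, 0]  => -25/16
val_7 [RRBRBBR]  L=[-2, -7/4, -13/8]  R=[-25/16, -3/2, -1, 0]  => -51/32
val_8 [RRBRBBRR]  L=[-2, -7/4, -13/8]  R=[-51/32, -25/16, -3/2, -1, 0]  => -103/64
val_9 [RRBRBBRRR]  L=[-2, -7/4, -13/8]  R=[-103/64, -51/32, -25/16, -3/2, -1, 0]  => -207/128
val_10 [RRBRBBRRRB]  L=[-2, -7/4, -13/8, -207/128]  R=[-103/64, -51/32, -25/16, -3/2, -1, 0]  => -413/256
val_11 [RRBRBBRRRBB]  L=[-2, -7/4, -13/8, -207/128, -413/256]  R=[-103/64, -51/32, -25/16, -3/2, -1, 0]  => -825/512
val_12 [RRBRBBRRRBBB]  L=[-2, -7/4, -13/8, -207/128, -413/256, -825/512]  R=[-103/64, -51/32, -25/16, -3/2, -1, 0]  => -1649/1024
val_13 [RRBRBBRRRBBBR]  L=[-2, -7/4, -13/8, -207/128, -413/256, -825/512]  R=[-1649/1024, -103/64, -51/32, -25/16, -3/2, -1, 0]  => -3299/2048
val_14 [RRBRBBRRRBBBRB]  L=[-2, -7/4, -13/8, -207/128, -413/256, -825/512, -3299/2048]  R=[-1649/1024, -103/64, -51/32, -25/16, -3/2, -1, 0]  => -6597/4096
val_15 [RRBRBBRRRBBBRBB]  L=[-2, -7/4, -13/8, -207/128, -413/256, -825/512, -3299/2048, -6597/4096]  R=[-1649/1024, -103/64, -51/32, -25/16, -3/2, -1, 0]  => -13193/8192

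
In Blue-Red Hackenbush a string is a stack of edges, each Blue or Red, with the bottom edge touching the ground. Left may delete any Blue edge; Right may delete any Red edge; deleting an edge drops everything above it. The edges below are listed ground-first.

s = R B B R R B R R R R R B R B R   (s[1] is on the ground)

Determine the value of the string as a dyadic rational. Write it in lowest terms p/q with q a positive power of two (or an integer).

-7147/16384

Build G(s[:k]) for k = 1..15, string s = R B B R R B R R R R R B R B R.
edge 1 of 15 (R): { · | 0 } ⇒ -1
edge 2 of 15 (B): { -1 | 0 } ⇒ -1/2
edge 3 of 15 (B): { -1, -1/2 | 0 } ⇒ -1/4
edge 4 of 15 (R): { -1, -1/2 | -1/4, 0 } ⇒ -3/8
edge 5 of 15 (R): { -1, -1/2 | -3/8, -1/4, 0 } ⇒ -7/16
edge 6 of 15 (B): { -1, -1/2, -7/16 | -3/8, -1/4, 0 } ⇒ -13/32
edge 7 of 15 (R): { -1, -1/2, -7/16 | -13/32, -3/8, -1/4, 0 } ⇒ -27/64
edge 8 of 15 (R): { -1, -1/2, -7/16 | -27/64, -13/32, -3/8, -1/4, 0 } ⇒ -55/128
edge 9 of 15 (R): { -1, -1/2, -7/16 | -55/128, -27/64, -13/32, -3/8, -1/4, 0 } ⇒ -111/256
edge 10 of 15 (R): { -1, -1/2, -7/16 | -111/256, -55/128, -27/64, -13/32, -3/8, -1/4, 0 } ⇒ -223/512
edge 11 of 15 (R): { -1, -1/2, -7/16 | -223/512, -111/256, -55/128, -27/64, -13/32, -3/8, -1/4, 0 } ⇒ -447/1024
edge 12 of 15 (B): { -1, -1/2, -7/16, -447/1024 | -223/512, -111/256, -55/128, -27/64, -13/32, -3/8, -1/4, 0 } ⇒ -893/2048
edge 13 of 15 (R): { -1, -1/2, -7/16, -447/1024 | -893/2048, -223/512, -111/256, -55/128, -27/64, -13/32, -3/8, -1/4, 0 } ⇒ -1787/4096
edge 14 of 15 (B): { -1, -1/2, -7/16, -447/1024, -1787/4096 | -893/2048, -223/512, -111/256, -55/128, -27/64, -13/32, -3/8, -1/4, 0 } ⇒ -3573/8192
edge 15 of 15 (R): { -1, -1/2, -7/16, -447/1024, -1787/4096 | -3573/8192, -893/2048, -223/512, -111/256, -55/128, -27/64, -13/32, -3/8, -1/4, 0 } ⇒ -7147/16384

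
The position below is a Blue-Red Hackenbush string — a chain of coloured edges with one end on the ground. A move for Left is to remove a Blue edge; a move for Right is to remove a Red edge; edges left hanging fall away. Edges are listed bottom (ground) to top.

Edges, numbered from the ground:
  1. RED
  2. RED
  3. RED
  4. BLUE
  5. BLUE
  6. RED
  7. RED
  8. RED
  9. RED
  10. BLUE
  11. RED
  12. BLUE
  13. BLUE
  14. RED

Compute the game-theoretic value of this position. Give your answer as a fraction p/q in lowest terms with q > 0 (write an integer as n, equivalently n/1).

Recurse on prefixes of the 14-edge string RED RED RED BLUE BLUE RED RED RED RED BLUE RED BLUE BLUE RED:
v(R) = { · | 0 } — -1
v(RR) = { · | -1; 0 } — -2
v(RRR) = { · | -2; -1; 0 } — -3
v(RRRB) = { -3 | -2; -1; 0 } — -5/2
v(RRRBB) = { -3; -5/2 | -2; -1; 0 } — -9/4
v(RRRBBR) = { -3; -5/2 | -9/4; -2; -1; 0 } — -19/8
v(RRRBBRR) = { -3; -5/2 | -19/8; -9/4; -2; -1; 0 } — -39/16
v(RRRBBRRR) = { -3; -5/2 | -39/16; -19/8; -9/4; -2; -1; 0 } — -79/32
v(RRRBBRRRR) = { -3; -5/2 | -79/32; -39/16; -19/8; -9/4; -2; -1; 0 } — -159/64
v(RRRBBRRRRB) = { -3; -5/2; -159/64 | -79/32; -39/16; -19/8; -9/4; -2; -1; 0 } — -317/128
v(RRRBBRRRRBR) = { -3; -5/2; -159/64 | -317/128; -79/32; -39/16; -19/8; -9/4; -2; -1; 0 } — -635/256
v(RRRBBRRRRBRB) = { -3; -5/2; -159/64; -635/256 | -317/128; -79/32; -39/16; -19/8; -9/4; -2; -1; 0 } — -1269/512
v(RRRBBRRRRBRBB) = { -3; -5/2; -159/64; -635/256; -1269/512 | -317/128; -79/32; -39/16; -19/8; -9/4; -2; -1; 0 } — -2537/1024
v(RRRBBRRRRBRBBR) = { -3; -5/2; -159/64; -635/256; -1269/512 | -2537/1024; -317/128; -79/32; -39/16; -19/8; -9/4; -2; -1; 0 } — -5075/2048

-5075/2048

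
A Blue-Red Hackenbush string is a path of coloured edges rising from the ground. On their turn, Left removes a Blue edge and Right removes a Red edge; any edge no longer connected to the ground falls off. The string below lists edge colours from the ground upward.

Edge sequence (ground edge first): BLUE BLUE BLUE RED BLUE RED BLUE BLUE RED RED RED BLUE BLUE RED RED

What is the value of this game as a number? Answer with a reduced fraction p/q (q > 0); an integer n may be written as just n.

11033/4096

step 1: add BLUE to get B; options L={ 0 } R={ · } — 1
step 2: add BLUE to get BB; options L={ 0 1 } R={ · } — 2
step 3: add BLUE to get BBB; options L={ 0 1 2 } R={ · } — 3
step 4: add RED to get BBBR; options L={ 0 1 2 } R={ 3 } — 5/2
step 5: add BLUE to get BBBRB; options L={ 0 1 2 5/2 } R={ 3 } — 11/4
step 6: add RED to get BBBRBR; options L={ 0 1 2 5/2 } R={ 11/4 3 } — 21/8
step 7: add BLUE to get BBBRBRB; options L={ 0 1 2 5/2 21/8 } R={ 11/4 3 } — 43/16
step 8: add BLUE to get BBBRBRBB; options L={ 0 1 2 5/2 21/8 43/16 } R={ 11/4 3 } — 87/32
step 9: add RED to get BBBRBRBBR; options L={ 0 1 2 5/2 21/8 43/16 } R={ 87/32 11/4 3 } — 173/64
step 10: add RED to get BBBRBRBBRR; options L={ 0 1 2 5/2 21/8 43/16 } R={ 173/64 87/32 11/4 3 } — 345/128
step 11: add RED to get BBBRBRBBRRR; options L={ 0 1 2 5/2 21/8 43/16 } R={ 345/128 173/64 87/32 11/4 3 } — 689/256
step 12: add BLUE to get BBBRBRBBRRRB; options L={ 0 1 2 5/2 21/8 43/16 689/256 } R={ 345/128 173/64 87/32 11/4 3 } — 1379/512
step 13: add BLUE to get BBBRBRBBRRRBB; options L={ 0 1 2 5/2 21/8 43/16 689/256 1379/512 } R={ 345/128 173/64 87/32 11/4 3 } — 2759/1024
step 14: add RED to get BBBRBRBBRRRBBR; options L={ 0 1 2 5/2 21/8 43/16 689/256 1379/512 } R={ 2759/1024 345/128 173/64 87/32 11/4 3 } — 5517/2048
step 15: add RED to get BBBRBRBBRRRBBRR; options L={ 0 1 2 5/2 21/8 43/16 689/256 1379/512 } R={ 5517/2048 2759/1024 345/128 173/64 87/32 11/4 3 } — 11033/4096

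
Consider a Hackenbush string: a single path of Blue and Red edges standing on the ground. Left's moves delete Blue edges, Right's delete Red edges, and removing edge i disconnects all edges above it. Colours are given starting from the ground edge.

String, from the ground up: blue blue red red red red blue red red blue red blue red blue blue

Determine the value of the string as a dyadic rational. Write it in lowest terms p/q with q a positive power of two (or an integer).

Prefix values for blue blue red red red red blue red red blue red blue red blue blue via {L|R} + simplicity:
g_1 [b]  L=[0]  R=[(no moves)]  gives 1
g_2 [bb]  L=[0; 1]  R=[(no moves)]  gives 2
g_3 [bbr]  L=[0; 1]  R=[2]  gives 3/2
g_4 [bbrr]  L=[0; 1]  R=[3/2; 2]  gives 5/4
g_5 [bbrrr]  L=[0; 1]  R=[5/4; 3/2; 2]  gives 9/8
g_6 [bbrrrr]  L=[0; 1]  R=[9/8; 5/4; 3/2; 2]  gives 17/16
g_7 [bbrrrrb]  L=[0; 1; 17/16]  R=[9/8; 5/4; 3/2; 2]  gives 35/32
g_8 [bbrrrrbr]  L=[0; 1; 17/16]  R=[35/32; 9/8; 5/4; 3/2; 2]  gives 69/64
g_9 [bbrrrrbrr]  L=[0; 1; 17/16]  R=[69/64; 35/32; 9/8; 5/4; 3/2; 2]  gives 137/128
g_10 [bbrrrrbrrb]  L=[0; 1; 17/16; 137/128]  R=[69/64; 35/32; 9/8; 5/4; 3/2; 2]  gives 275/256
g_11 [bbrrrrbrrbr]  L=[0; 1; 17/16; 137/128]  R=[275/256; 69/64; 35/32; 9/8; 5/4; 3/2; 2]  gives 549/512
g_12 [bbrrrrbrrbrb]  L=[0; 1; 17/16; 137/128; 549/512]  R=[275/256; 69/64; 35/32; 9/8; 5/4; 3/2; 2]  gives 1099/1024
g_13 [bbrrrrbrrbrbr]  L=[0; 1; 17/16; 137/128; 549/512]  R=[1099/1024; 275/256; 69/64; 35/32; 9/8; 5/4; 3/2; 2]  gives 2197/2048
g_14 [bbrrrrbrrbrbrb]  L=[0; 1; 17/16; 137/128; 549/512; 2197/2048]  R=[1099/1024; 275/256; 69/64; 35/32; 9/8; 5/4; 3/2; 2]  gives 4395/4096
g_15 [bbrrrrbrrbrbrbb]  L=[0; 1; 17/16; 137/128; 549/512; 2197/2048; 4395/4096]  R=[1099/1024; 275/256; 69/64; 35/32; 9/8; 5/4; 3/2; 2]  gives 8791/8192

8791/8192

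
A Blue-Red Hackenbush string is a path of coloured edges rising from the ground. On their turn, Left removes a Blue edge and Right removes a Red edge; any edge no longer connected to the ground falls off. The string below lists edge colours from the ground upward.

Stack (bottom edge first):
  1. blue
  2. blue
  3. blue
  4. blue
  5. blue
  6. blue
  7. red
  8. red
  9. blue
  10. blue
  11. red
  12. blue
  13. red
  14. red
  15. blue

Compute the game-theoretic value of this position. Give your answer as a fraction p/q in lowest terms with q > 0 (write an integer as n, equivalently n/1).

edge 1 of 15 (blue): { 0 | none } → 1
edge 2 of 15 (blue): { 0, 1 | none } → 2
edge 3 of 15 (blue): { 0, 1, 2 | none } → 3
edge 4 of 15 (blue): { 0, 1, 2, 3 | none } → 4
edge 5 of 15 (blue): { 0, 1, 2, 3, 4 | none } → 5
edge 6 of 15 (blue): { 0, 1, 2, 3, 4, 5 | none } → 6
edge 7 of 15 (red): { 0, 1, 2, 3, 4, 5 | 6 } → 11/2
edge 8 of 15 (red): { 0, 1, 2, 3, 4, 5 | 11/2, 6 } → 21/4
edge 9 of 15 (blue): { 0, 1, 2, 3, 4, 5, 21/4 | 11/2, 6 } → 43/8
edge 10 of 15 (blue): { 0, 1, 2, 3, 4, 5, 21/4, 43/8 | 11/2, 6 } → 87/16
edge 11 of 15 (red): { 0, 1, 2, 3, 4, 5, 21/4, 43/8 | 87/16, 11/2, 6 } → 173/32
edge 12 of 15 (blue): { 0, 1, 2, 3, 4, 5, 21/4, 43/8, 173/32 | 87/16, 11/2, 6 } → 347/64
edge 13 of 15 (red): { 0, 1, 2, 3, 4, 5, 21/4, 43/8, 173/32 | 347/64, 87/16, 11/2, 6 } → 693/128
edge 14 of 15 (red): { 0, 1, 2, 3, 4, 5, 21/4, 43/8, 173/32 | 693/128, 347/64, 87/16, 11/2, 6 } → 1385/256
edge 15 of 15 (blue): { 0, 1, 2, 3, 4, 5, 21/4, 43/8, 173/32, 1385/256 | 693/128, 347/64, 87/16, 11/2, 6 } → 2771/512

2771/512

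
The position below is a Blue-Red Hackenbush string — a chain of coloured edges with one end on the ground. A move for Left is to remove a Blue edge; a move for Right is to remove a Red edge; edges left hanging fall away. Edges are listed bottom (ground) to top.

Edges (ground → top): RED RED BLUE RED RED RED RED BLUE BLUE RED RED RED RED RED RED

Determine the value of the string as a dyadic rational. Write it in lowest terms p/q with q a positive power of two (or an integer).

Build v(s[:k]) for k = 1..15, string s = RED RED BLUE RED RED RED RED BLUE BLUE RED RED RED RED RED RED.
step 1: add RED to get R; options L={  } R={ 0 } so -1
step 2: add RED to get RR; options L={  } R={ -1 0 } so -2
step 3: add BLUE to get RRB; options L={ -2 } R={ -1 0 } so -3/2
step 4: add RED to get RRBR; options L={ -2 } R={ -3/2 -1 0 } so -7/4
step 5: add RED to get RRBRR; options L={ -2 } R={ -7/4 -3/2 -1 0 } so -15/8
step 6: add RED to get RRBRRR; options L={ -2 } R={ -15/8 -7/4 -3/2 -1 0 } so -31/16
step 7: add RED to get RRBRRRR; options L={ -2 } R={ -31/16 -15/8 -7/4 -3/2 -1 0 } so -63/32
step 8: add BLUE to get RRBRRRRB; options L={ -2 -63/32 } R={ -31/16 -15/8 -7/4 -3/2 -1 0 } so -125/64
step 9: add BLUE to get RRBRRRRBB; options L={ -2 -63/32 -125/64 } R={ -31/16 -15/8 -7/4 -3/2 -1 0 } so -249/128
step 10: add RED to get RRBRRRRBBR; options L={ -2 -63/32 -125/64 } R={ -249/128 -31/16 -15/8 -7/4 -3/2 -1 0 } so -499/256
step 11: add RED to get RRBRRRRBBRR; options L={ -2 -63/32 -125/64 } R={ -499/256 -249/128 -31/16 -15/8 -7/4 -3/2 -1 0 } so -999/512
step 12: add RED to get RRBRRRRBBRRR; options L={ -2 -63/32 -125/64 } R={ -999/512 -499/256 -249/128 -31/16 -15/8 -7/4 -3/2 -1 0 } so -1999/1024
step 13: add RED to get RRBRRRRBBRRRR; options L={ -2 -63/32 -125/64 } R={ -1999/1024 -999/512 -499/256 -249/128 -31/16 -15/8 -7/4 -3/2 -1 0 } so -3999/2048
step 14: add RED to get RRBRRRRBBRRRRR; options L={ -2 -63/32 -125/64 } R={ -3999/2048 -1999/1024 -999/512 -499/256 -249/128 -31/16 -15/8 -7/4 -3/2 -1 0 } so -7999/4096
step 15: add RED to get RRBRRRRBBRRRRRR; options L={ -2 -63/32 -125/64 } R={ -7999/4096 -3999/2048 -1999/1024 -999/512 -499/256 -249/128 -31/16 -15/8 -7/4 -3/2 -1 0 } so -15999/8192

-15999/8192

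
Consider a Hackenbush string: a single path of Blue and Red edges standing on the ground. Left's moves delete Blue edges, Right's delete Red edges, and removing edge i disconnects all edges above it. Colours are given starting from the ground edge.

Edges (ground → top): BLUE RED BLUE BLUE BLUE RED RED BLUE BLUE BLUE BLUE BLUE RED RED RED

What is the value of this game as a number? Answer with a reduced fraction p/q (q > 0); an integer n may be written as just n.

Prefix values for BLUE RED BLUE BLUE BLUE RED RED BLUE BLUE BLUE BLUE BLUE RED RED RED via {L|R} + simplicity:
g(B) = { 0 | — } = 1
g(BR) = { 0 | 1 } = 1/2
g(BRB) = { 0 1/2 | 1 } = 3/4
g(BRBB) = { 0 1/2 3/4 | 1 } = 7/8
g(BRBBB) = { 0 1/2 3/4 7/8 | 1 } = 15/16
g(BRBBBR) = { 0 1/2 3/4 7/8 | 15/16 1 } = 29/32
g(BRBBBRR) = { 0 1/2 3/4 7/8 | 29/32 15/16 1 } = 57/64
g(BRBBBRRB) = { 0 1/2 3/4 7/8 57/64 | 29/32 15/16 1 } = 115/128
g(BRBBBRRBB) = { 0 1/2 3/4 7/8 57/64 115/128 | 29/32 15/16 1 } = 231/256
g(BRBBBRRBBB) = { 0 1/2 3/4 7/8 57/64 115/128 231/256 | 29/32 15/16 1 } = 463/512
g(BRBBBRRBBBB) = { 0 1/2 3/4 7/8 57/64 115/128 231/256 463/512 | 29/32 15/16 1 } = 927/1024
g(BRBBBRRBBBBB) = { 0 1/2 3/4 7/8 57/64 115/128 231/256 463/512 927/1024 | 29/32 15/16 1 } = 1855/2048
g(BRBBBRRBBBBBR) = { 0 1/2 3/4 7/8 57/64 115/128 231/256 463/512 927/1024 | 1855/2048 29/32 15/16 1 } = 3709/4096
g(BRBBBRRBBBBBRR) = { 0 1/2 3/4 7/8 57/64 115/128 231/256 463/512 927/1024 | 3709/4096 1855/2048 29/32 15/16 1 } = 7417/8192
g(BRBBBRRBBBBBRRR) = { 0 1/2 3/4 7/8 57/64 115/128 231/256 463/512 927/1024 | 7417/8192 3709/4096 1855/2048 29/32 15/16 1 } = 14833/16384

14833/16384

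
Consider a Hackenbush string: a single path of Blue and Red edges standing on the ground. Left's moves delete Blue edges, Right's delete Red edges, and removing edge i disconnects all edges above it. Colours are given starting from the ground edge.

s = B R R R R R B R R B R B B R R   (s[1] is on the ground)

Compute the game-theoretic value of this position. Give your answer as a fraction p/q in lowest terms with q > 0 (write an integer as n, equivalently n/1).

601/16384

Prefix values for B R R R R R B R R B R B B R R via {L|R} + simplicity:
v(B) = { 0 | none } — 1
v(BR) = { 0 | 1 } — 1/2
v(BRR) = { 0 | 1/2,1 } — 1/4
v(BRRR) = { 0 | 1/4,1/2,1 } — 1/8
v(BRRRR) = { 0 | 1/8,1/4,1/2,1 } — 1/16
v(BRRRRR) = { 0 | 1/16,1/8,1/4,1/2,1 } — 1/32
v(BRRRRRB) = { 0,1/32 | 1/16,1/8,1/4,1/2,1 } — 3/64
v(BRRRRRBR) = { 0,1/32 | 3/64,1/16,1/8,1/4,1/2,1 } — 5/128
v(BRRRRRBRR) = { 0,1/32 | 5/128,3/64,1/16,1/8,1/4,1/2,1 } — 9/256
v(BRRRRRBRRB) = { 0,1/32,9/256 | 5/128,3/64,1/16,1/8,1/4,1/2,1 } — 19/512
v(BRRRRRBRRBR) = { 0,1/32,9/256 | 19/512,5/128,3/64,1/16,1/8,1/4,1/2,1 } — 37/1024
v(BRRRRRBRRBRB) = { 0,1/32,9/256,37/1024 | 19/512,5/128,3/64,1/16,1/8,1/4,1/2,1 } — 75/2048
v(BRRRRRBRRBRBB) = { 0,1/32,9/256,37/1024,75/2048 | 19/512,5/128,3/64,1/16,1/8,1/4,1/2,1 } — 151/4096
v(BRRRRRBRRBRBBR) = { 0,1/32,9/256,37/1024,75/2048 | 151/4096,19/512,5/128,3/64,1/16,1/8,1/4,1/2,1 } — 301/8192
v(BRRRRRBRRBRBBRR) = { 0,1/32,9/256,37/1024,75/2048 | 301/8192,151/4096,19/512,5/128,3/64,1/16,1/8,1/4,1/2,1 } — 601/16384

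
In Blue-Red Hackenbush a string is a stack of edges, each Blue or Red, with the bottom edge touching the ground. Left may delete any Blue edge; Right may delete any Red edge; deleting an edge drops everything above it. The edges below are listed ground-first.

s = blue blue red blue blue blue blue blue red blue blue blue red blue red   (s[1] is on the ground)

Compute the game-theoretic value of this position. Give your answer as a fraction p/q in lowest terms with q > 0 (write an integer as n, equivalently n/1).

Build G(s[:k]) for k = 1..15, string s = blue blue red blue blue blue blue blue red blue blue blue red blue red.
1 of 15 · b · max L 0 · min R +∞ => 1
2 of 15 · bb · max L 1 · min R +∞ => 2
3 of 15 · bbr · max L 1 · min R 2 => 3/2
4 of 15 · bbrb · max L 3/2 · min R 2 => 7/4
5 of 15 · bbrbb · max L 7/4 · min R 2 => 15/8
6 of 15 · bbrbbb · max L 15/8 · min R 2 => 31/16
7 of 15 · bbrbbbb · max L 31/16 · min R 2 => 63/32
8 of 15 · bbrbbbbb · max L 63/32 · min R 2 => 127/64
9 of 15 · bbrbbbbbr · max L 63/32 · min R 127/64 => 253/128
10 of 15 · bbrbbbbbrb · max L 253/128 · min R 127/64 => 507/256
11 of 15 · bbrbbbbbrbb · max L 507/256 · min R 127/64 => 1015/512
12 of 15 · bbrbbbbbrbbb · max L 1015/512 · min R 127/64 => 2031/1024
13 of 15 · bbrbbbbbrbbbr · max L 1015/512 · min R 2031/1024 => 4061/2048
14 of 15 · bbrbbbbbrbbbrb · max L 4061/2048 · min R 2031/1024 => 8123/4096
15 of 15 · bbrbbbbbrbbbrbr · max L 4061/2048 · min R 8123/4096 => 16245/8192

16245/8192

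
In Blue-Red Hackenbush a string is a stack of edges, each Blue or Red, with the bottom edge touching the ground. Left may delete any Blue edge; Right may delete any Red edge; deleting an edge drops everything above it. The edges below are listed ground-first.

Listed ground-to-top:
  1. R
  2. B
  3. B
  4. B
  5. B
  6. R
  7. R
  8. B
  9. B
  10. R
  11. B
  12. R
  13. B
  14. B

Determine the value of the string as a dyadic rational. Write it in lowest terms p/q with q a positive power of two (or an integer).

Recurse on prefixes of the 14-edge string R B B B B R R B B R B R B B:
R: Left { · }, Right { 0 } => simplest -1
RB: Left { -1 }, Right { 0 } => simplest -1/2
RBB: Left { -1,-1/2 }, Right { 0 } => simplest -1/4
RBBB: Left { -1,-1/2,-1/4 }, Right { 0 } => simplest -1/8
RBBBB: Left { -1,-1/2,-1/4,-1/8 }, Right { 0 } => simplest -1/16
RBBBBR: Left { -1,-1/2,-1/4,-1/8 }, Right { -1/16,0 } => simplest -3/32
RBBBBRR: Left { -1,-1/2,-1/4,-1/8 }, Right { -3/32,-1/16,0 } => simplest -7/64
RBBBBRRB: Left { -1,-1/2,-1/4,-1/8,-7/64 }, Right { -3/32,-1/16,0 } => simplest -13/128
RBBBBRRBB: Left { -1,-1/2,-1/4,-1/8,-7/64,-13/128 }, Right { -3/32,-1/16,0 } => simplest -25/256
RBBBBRRBBR: Left { -1,-1/2,-1/4,-1/8,-7/64,-13/128 }, Right { -25/256,-3/32,-1/16,0 } => simplest -51/512
RBBBBRRBBRB: Left { -1,-1/2,-1/4,-1/8,-7/64,-13/128,-51/512 }, Right { -25/256,-3/32,-1/16,0 } => simplest -101/1024
RBBBBRRBBRBR: Left { -1,-1/2,-1/4,-1/8,-7/64,-13/128,-51/512 }, Right { -101/1024,-25/256,-3/32,-1/16,0 } => simplest -203/2048
RBBBBRRBBRBRB: Left { -1,-1/2,-1/4,-1/8,-7/64,-13/128,-51/512,-203/2048 }, Right { -101/1024,-25/256,-3/32,-1/16,0 } => simplest -405/4096
RBBBBRRBBRBRBB: Left { -1,-1/2,-1/4,-1/8,-7/64,-13/128,-51/512,-203/2048,-405/4096 }, Right { -101/1024,-25/256,-3/32,-1/16,0 } => simplest -809/8192

-809/8192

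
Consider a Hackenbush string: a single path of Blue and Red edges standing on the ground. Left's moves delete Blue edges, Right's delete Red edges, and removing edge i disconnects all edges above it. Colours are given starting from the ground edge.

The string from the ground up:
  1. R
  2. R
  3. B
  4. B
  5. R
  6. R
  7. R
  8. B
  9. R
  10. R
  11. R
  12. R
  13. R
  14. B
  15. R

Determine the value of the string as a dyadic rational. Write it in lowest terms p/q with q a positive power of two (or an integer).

Recurse on prefixes of the 15-edge string R R B B R R R B R R R R R B R:
edge 1 of 15 (R): { (no moves) | 0 } — -1
edge 2 of 15 (R): { (no moves) | -1; 0 } — -2
edge 3 of 15 (B): { -2 | -1; 0 } — -3/2
edge 4 of 15 (B): { -2; -3/2 | -1; 0 } — -5/4
edge 5 of 15 (R): { -2; -3/2 | -5/4; -1; 0 } — -11/8
edge 6 of 15 (R): { -2; -3/2 | -11/8; -5/4; -1; 0 } — -23/16
edge 7 of 15 (R): { -2; -3/2 | -23/16; -11/8; -5/4; -1; 0 } — -47/32
edge 8 of 15 (B): { -2; -3/2; -47/32 | -23/16; -11/8; -5/4; -1; 0 } — -93/64
edge 9 of 15 (R): { -2; -3/2; -47/32 | -93/64; -23/16; -11/8; -5/4; -1; 0 } — -187/128
edge 10 of 15 (R): { -2; -3/2; -47/32 | -187/128; -93/64; -23/16; -11/8; -5/4; -1; 0 } — -375/256
edge 11 of 15 (R): { -2; -3/2; -47/32 | -375/256; -187/128; -93/64; -23/16; -11/8; -5/4; -1; 0 } — -751/512
edge 12 of 15 (R): { -2; -3/2; -47/32 | -751/512; -375/256; -187/128; -93/64; -23/16; -11/8; -5/4; -1; 0 } — -1503/1024
edge 13 of 15 (R): { -2; -3/2; -47/32 | -1503/1024; -751/512; -375/256; -187/128; -93/64; -23/16; -11/8; -5/4; -1; 0 } — -3007/2048
edge 14 of 15 (B): { -2; -3/2; -47/32; -3007/2048 | -1503/1024; -751/512; -375/256; -187/128; -93/64; -23/16; -11/8; -5/4; -1; 0 } — -6013/4096
edge 15 of 15 (R): { -2; -3/2; -47/32; -3007/2048 | -6013/4096; -1503/1024; -751/512; -375/256; -187/128; -93/64; -23/16; -11/8; -5/4; -1; 0 } — -12027/8192

-12027/8192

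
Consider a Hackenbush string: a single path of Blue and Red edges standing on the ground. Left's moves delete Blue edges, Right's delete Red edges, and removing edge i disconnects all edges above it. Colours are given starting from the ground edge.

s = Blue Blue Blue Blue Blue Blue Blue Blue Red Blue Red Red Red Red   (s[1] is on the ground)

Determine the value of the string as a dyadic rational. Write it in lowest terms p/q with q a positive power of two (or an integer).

Recurse on prefixes of the 14-edge string Blue Blue Blue Blue Blue Blue Blue Blue Red Blue Red Red Red Red:
B: Left { 0 }, Right { ∅ } gives simplest 1
BB: Left { 0; 1 }, Right { ∅ } gives simplest 2
BBB: Left { 0; 1; 2 }, Right { ∅ } gives simplest 3
BBBB: Left { 0; 1; 2; 3 }, Right { ∅ } gives simplest 4
BBBBB: Left { 0; 1; 2; 3; 4 }, Right { ∅ } gives simplest 5
BBBBBB: Left { 0; 1; 2; 3; 4; 5 }, Right { ∅ } gives simplest 6
BBBBBBB: Left { 0; 1; 2; 3; 4; 5; 6 }, Right { ∅ } gives simplest 7
BBBBBBBB: Left { 0; 1; 2; 3; 4; 5; 6; 7 }, Right { ∅ } gives simplest 8
BBBBBBBBR: Left { 0; 1; 2; 3; 4; 5; 6; 7 }, Right { 8 } gives simplest 15/2
BBBBBBBBRB: Left { 0; 1; 2; 3; 4; 5; 6; 7; 15/2 }, Right { 8 } gives simplest 31/4
BBBBBBBBRBR: Left { 0; 1; 2; 3; 4; 5; 6; 7; 15/2 }, Right { 31/4; 8 } gives simplest 61/8
BBBBBBBBRBRR: Left { 0; 1; 2; 3; 4; 5; 6; 7; 15/2 }, Right { 61/8; 31/4; 8 } gives simplest 121/16
BBBBBBBBRBRRR: Left { 0; 1; 2; 3; 4; 5; 6; 7; 15/2 }, Right { 121/16; 61/8; 31/4; 8 } gives simplest 241/32
BBBBBBBBRBRRRR: Left { 0; 1; 2; 3; 4; 5; 6; 7; 15/2 }, Right { 241/32; 121/16; 61/8; 31/4; 8 } gives simplest 481/64

481/64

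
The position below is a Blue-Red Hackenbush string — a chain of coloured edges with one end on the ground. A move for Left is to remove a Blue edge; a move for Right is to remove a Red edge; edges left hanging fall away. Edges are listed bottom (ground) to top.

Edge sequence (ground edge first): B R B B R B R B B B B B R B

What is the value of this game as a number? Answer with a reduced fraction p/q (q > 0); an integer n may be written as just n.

edge 1 of 14 (B): { 0 | ∅ } so 1
edge 2 of 14 (R): { 0 | 1 } so 1/2
edge 3 of 14 (B): { 0, 1/2 | 1 } so 3/4
edge 4 of 14 (B): { 0, 1/2, 3/4 | 1 } so 7/8
edge 5 of 14 (R): { 0, 1/2, 3/4 | 7/8, 1 } so 13/16
edge 6 of 14 (B): { 0, 1/2, 3/4, 13/16 | 7/8, 1 } so 27/32
edge 7 of 14 (R): { 0, 1/2, 3/4, 13/16 | 27/32, 7/8, 1 } so 53/64
edge 8 of 14 (B): { 0, 1/2, 3/4, 13/16, 53/64 | 27/32, 7/8, 1 } so 107/128
edge 9 of 14 (B): { 0, 1/2, 3/4, 13/16, 53/64, 107/128 | 27/32, 7/8, 1 } so 215/256
edge 10 of 14 (B): { 0, 1/2, 3/4, 13/16, 53/64, 107/128, 215/256 | 27/32, 7/8, 1 } so 431/512
edge 11 of 14 (B): { 0, 1/2, 3/4, 13/16, 53/64, 107/128, 215/256, 431/512 | 27/32, 7/8, 1 } so 863/1024
edge 12 of 14 (B): { 0, 1/2, 3/4, 13/16, 53/64, 107/128, 215/256, 431/512, 863/1024 | 27/32, 7/8, 1 } so 1727/2048
edge 13 of 14 (R): { 0, 1/2, 3/4, 13/16, 53/64, 107/128, 215/256, 431/512, 863/1024 | 1727/2048, 27/32, 7/8, 1 } so 3453/4096
edge 14 of 14 (B): { 0, 1/2, 3/4, 13/16, 53/64, 107/128, 215/256, 431/512, 863/1024, 3453/4096 | 1727/2048, 27/32, 7/8, 1 } so 6907/8192

6907/8192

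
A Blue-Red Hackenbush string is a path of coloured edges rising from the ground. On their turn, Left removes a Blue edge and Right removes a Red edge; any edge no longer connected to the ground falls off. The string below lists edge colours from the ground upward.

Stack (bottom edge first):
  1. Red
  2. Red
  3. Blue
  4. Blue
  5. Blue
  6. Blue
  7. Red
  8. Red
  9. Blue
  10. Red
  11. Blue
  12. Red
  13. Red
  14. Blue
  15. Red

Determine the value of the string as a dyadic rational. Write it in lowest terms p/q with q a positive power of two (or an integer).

Recurse on prefixes of the 15-edge string Red Red Blue Blue Blue Blue Red Red Blue Red Blue Red Red Blue Red:
R: Left { ∅ }, Right { 0 } = simplest -1
RR: Left { ∅ }, Right { -1; 0 } = simplest -2
RRB: Left { -2 }, Right { -1; 0 } = simplest -3/2
RRBB: Left { -2; -3/2 }, Right { -1; 0 } = simplest -5/4
RRBBB: Left { -2; -3/2; -5/4 }, Right { -1; 0 } = simplest -9/8
RRBBBB: Left { -2; -3/2; -5/4; -9/8 }, Right { -1; 0 } = simplest -17/16
RRBBBBR: Left { -2; -3/2; -5/4; -9/8 }, Right { -17/16; -1; 0 } = simplest -35/32
RRBBBBRR: Left { -2; -3/2; -5/4; -9/8 }, Right { -35/32; -17/16; -1; 0 } = simplest -71/64
RRBBBBRRB: Left { -2; -3/2; -5/4; -9/8; -71/64 }, Right { -35/32; -17/16; -1; 0 } = simplest -141/128
RRBBBBRRBR: Left { -2; -3/2; -5/4; -9/8; -71/64 }, Right { -141/128; -35/32; -17/16; -1; 0 } = simplest -283/256
RRBBBBRRBRB: Left { -2; -3/2; -5/4; -9/8; -71/64; -283/256 }, Right { -141/128; -35/32; -17/16; -1; 0 } = simplest -565/512
RRBBBBRRBRBR: Left { -2; -3/2; -5/4; -9/8; -71/64; -283/256 }, Right { -565/512; -141/128; -35/32; -17/16; -1; 0 } = simplest -1131/1024
RRBBBBRRBRBRR: Left { -2; -3/2; -5/4; -9/8; -71/64; -283/256 }, Right { -1131/1024; -565/512; -141/128; -35/32; -17/16; -1; 0 } = simplest -2263/2048
RRBBBBRRBRBRRB: Left { -2; -3/2; -5/4; -9/8; -71/64; -283/256; -2263/2048 }, Right { -1131/1024; -565/512; -141/128; -35/32; -17/16; -1; 0 } = simplest -4525/4096
RRBBBBRRBRBRRBR: Left { -2; -3/2; -5/4; -9/8; -71/64; -283/256; -2263/2048 }, Right { -4525/4096; -1131/1024; -565/512; -141/128; -35/32; -17/16; -1; 0 } = simplest -9051/8192

-9051/8192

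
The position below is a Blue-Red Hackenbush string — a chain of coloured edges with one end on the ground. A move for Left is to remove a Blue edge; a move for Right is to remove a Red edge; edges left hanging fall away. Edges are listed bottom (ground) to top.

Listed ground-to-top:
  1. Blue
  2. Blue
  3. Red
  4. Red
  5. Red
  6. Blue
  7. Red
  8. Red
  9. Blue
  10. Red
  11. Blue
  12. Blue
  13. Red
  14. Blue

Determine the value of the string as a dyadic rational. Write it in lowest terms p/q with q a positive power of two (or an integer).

g(B) = { 0 |  } → 1
g(BB) = { 0, 1 |  } → 2
g(BBR) = { 0, 1 | 2 } → 3/2
g(BBRR) = { 0, 1 | 3/2, 2 } → 5/4
g(BBRRR) = { 0, 1 | 5/4, 3/2, 2 } → 9/8
g(BBRRRB) = { 0, 1, 9/8 | 5/4, 3/2, 2 } → 19/16
g(BBRRRBR) = { 0, 1, 9/8 | 19/16, 5/4, 3/2, 2 } → 37/32
g(BBRRRBRR) = { 0, 1, 9/8 | 37/32, 19/16, 5/4, 3/2, 2 } → 73/64
g(BBRRRBRRB) = { 0, 1, 9/8, 73/64 | 37/32, 19/16, 5/4, 3/2, 2 } → 147/128
g(BBRRRBRRBR) = { 0, 1, 9/8, 73/64 | 147/128, 37/32, 19/16, 5/4, 3/2, 2 } → 293/256
g(BBRRRBRRBRB) = { 0, 1, 9/8, 73/64, 293/256 | 147/128, 37/32, 19/16, 5/4, 3/2, 2 } → 587/512
g(BBRRRBRRBRBB) = { 0, 1, 9/8, 73/64, 293/256, 587/512 | 147/128, 37/32, 19/16, 5/4, 3/2, 2 } → 1175/1024
g(BBRRRBRRBRBBR) = { 0, 1, 9/8, 73/64, 293/256, 587/512 | 1175/1024, 147/128, 37/32, 19/16, 5/4, 3/2, 2 } → 2349/2048
g(BBRRRBRRBRBBRB) = { 0, 1, 9/8, 73/64, 293/256, 587/512, 2349/2048 | 1175/1024, 147/128, 37/32, 19/16, 5/4, 3/2, 2 } → 4699/4096

4699/4096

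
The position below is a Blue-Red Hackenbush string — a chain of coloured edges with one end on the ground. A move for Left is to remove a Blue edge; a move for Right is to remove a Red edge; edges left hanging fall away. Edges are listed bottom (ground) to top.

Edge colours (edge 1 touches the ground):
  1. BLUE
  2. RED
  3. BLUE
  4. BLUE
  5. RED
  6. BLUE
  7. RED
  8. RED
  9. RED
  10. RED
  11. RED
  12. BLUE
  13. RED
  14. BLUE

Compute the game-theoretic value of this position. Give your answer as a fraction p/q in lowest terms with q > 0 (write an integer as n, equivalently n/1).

6667/8192

Prefix values for BLUE RED BLUE BLUE RED BLUE RED RED RED RED RED BLUE RED BLUE via {L|R} + simplicity:
v(B) = { 0 | (no moves) } so 1
v(BR) = { 0 | 1 } so 1/2
v(BRB) = { 0,1/2 | 1 } so 3/4
v(BRBB) = { 0,1/2,3/4 | 1 } so 7/8
v(BRBBR) = { 0,1/2,3/4 | 7/8,1 } so 13/16
v(BRBBRB) = { 0,1/2,3/4,13/16 | 7/8,1 } so 27/32
v(BRBBRBR) = { 0,1/2,3/4,13/16 | 27/32,7/8,1 } so 53/64
v(BRBBRBRR) = { 0,1/2,3/4,13/16 | 53/64,27/32,7/8,1 } so 105/128
v(BRBBRBRRR) = { 0,1/2,3/4,13/16 | 105/128,53/64,27/32,7/8,1 } so 209/256
v(BRBBRBRRRR) = { 0,1/2,3/4,13/16 | 209/256,105/128,53/64,27/32,7/8,1 } so 417/512
v(BRBBRBRRRRR) = { 0,1/2,3/4,13/16 | 417/512,209/256,105/128,53/64,27/32,7/8,1 } so 833/1024
v(BRBBRBRRRRRB) = { 0,1/2,3/4,13/16,833/1024 | 417/512,209/256,105/128,53/64,27/32,7/8,1 } so 1667/2048
v(BRBBRBRRRRRBR) = { 0,1/2,3/4,13/16,833/1024 | 1667/2048,417/512,209/256,105/128,53/64,27/32,7/8,1 } so 3333/4096
v(BRBBRBRRRRRBRB) = { 0,1/2,3/4,13/16,833/1024,3333/4096 | 1667/2048,417/512,209/256,105/128,53/64,27/32,7/8,1 } so 6667/8192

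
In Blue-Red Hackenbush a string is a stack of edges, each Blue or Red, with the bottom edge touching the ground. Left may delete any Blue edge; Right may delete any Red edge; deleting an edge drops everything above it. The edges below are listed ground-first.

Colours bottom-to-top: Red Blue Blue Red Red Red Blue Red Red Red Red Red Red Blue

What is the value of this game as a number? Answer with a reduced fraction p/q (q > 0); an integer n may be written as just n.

edge 1 of 14 (Red): { ∅ | 0 } ⇒ -1
edge 2 of 14 (Blue): { -1 | 0 } ⇒ -1/2
edge 3 of 14 (Blue): { -1; -1/2 | 0 } ⇒ -1/4
edge 4 of 14 (Red): { -1; -1/2 | -1/4; 0 } ⇒ -3/8
edge 5 of 14 (Red): { -1; -1/2 | -3/8; -1/4; 0 } ⇒ -7/16
edge 6 of 14 (Red): { -1; -1/2 | -7/16; -3/8; -1/4; 0 } ⇒ -15/32
edge 7 of 14 (Blue): { -1; -1/2; -15/32 | -7/16; -3/8; -1/4; 0 } ⇒ -29/64
edge 8 of 14 (Red): { -1; -1/2; -15/32 | -29/64; -7/16; -3/8; -1/4; 0 } ⇒ -59/128
edge 9 of 14 (Red): { -1; -1/2; -15/32 | -59/128; -29/64; -7/16; -3/8; -1/4; 0 } ⇒ -119/256
edge 10 of 14 (Red): { -1; -1/2; -15/32 | -119/256; -59/128; -29/64; -7/16; -3/8; -1/4; 0 } ⇒ -239/512
edge 11 of 14 (Red): { -1; -1/2; -15/32 | -239/512; -119/256; -59/128; -29/64; -7/16; -3/8; -1/4; 0 } ⇒ -479/1024
edge 12 of 14 (Red): { -1; -1/2; -15/32 | -479/1024; -239/512; -119/256; -59/128; -29/64; -7/16; -3/8; -1/4; 0 } ⇒ -959/2048
edge 13 of 14 (Red): { -1; -1/2; -15/32 | -959/2048; -479/1024; -239/512; -119/256; -59/128; -29/64; -7/16; -3/8; -1/4; 0 } ⇒ -1919/4096
edge 14 of 14 (Blue): { -1; -1/2; -15/32; -1919/4096 | -959/2048; -479/1024; -239/512; -119/256; -59/128; -29/64; -7/16; -3/8; -1/4; 0 } ⇒ -3837/8192

-3837/8192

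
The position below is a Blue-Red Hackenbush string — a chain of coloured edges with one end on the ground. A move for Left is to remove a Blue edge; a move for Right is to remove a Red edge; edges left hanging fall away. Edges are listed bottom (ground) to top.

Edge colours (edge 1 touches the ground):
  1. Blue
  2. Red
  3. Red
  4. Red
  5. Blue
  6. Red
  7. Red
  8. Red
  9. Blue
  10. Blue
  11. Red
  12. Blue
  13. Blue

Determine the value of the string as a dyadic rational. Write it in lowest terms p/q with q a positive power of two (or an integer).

step 1: add Blue to get B; options L={ 0 } R={ none } → 1
step 2: add Red to get BR; options L={ 0 } R={ 1 } → 1/2
step 3: add Red to get BRR; options L={ 0 } R={ 1/2, 1 } → 1/4
step 4: add Red to get BRRR; options L={ 0 } R={ 1/4, 1/2, 1 } → 1/8
step 5: add Blue to get BRRRB; options L={ 0, 1/8 } R={ 1/4, 1/2, 1 } → 3/16
step 6: add Red to get BRRRBR; options L={ 0, 1/8 } R={ 3/16, 1/4, 1/2, 1 } → 5/32
step 7: add Red to get BRRRBRR; options L={ 0, 1/8 } R={ 5/32, 3/16, 1/4, 1/2, 1 } → 9/64
step 8: add Red to get BRRRBRRR; options L={ 0, 1/8 } R={ 9/64, 5/32, 3/16, 1/4, 1/2, 1 } → 17/128
step 9: add Blue to get BRRRBRRRB; options L={ 0, 1/8, 17/128 } R={ 9/64, 5/32, 3/16, 1/4, 1/2, 1 } → 35/256
step 10: add Blue to get BRRRBRRRBB; options L={ 0, 1/8, 17/128, 35/256 } R={ 9/64, 5/32, 3/16, 1/4, 1/2, 1 } → 71/512
step 11: add Red to get BRRRBRRRBBR; options L={ 0, 1/8, 17/128, 35/256 } R={ 71/512, 9/64, 5/32, 3/16, 1/4, 1/2, 1 } → 141/1024
step 12: add Blue to get BRRRBRRRBBRB; options L={ 0, 1/8, 17/128, 35/256, 141/1024 } R={ 71/512, 9/64, 5/32, 3/16, 1/4, 1/2, 1 } → 283/2048
step 13: add Blue to get BRRRBRRRBBRBB; options L={ 0, 1/8, 17/128, 35/256, 141/1024, 283/2048 } R={ 71/512, 9/64, 5/32, 3/16, 1/4, 1/2, 1 } → 567/4096

567/4096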